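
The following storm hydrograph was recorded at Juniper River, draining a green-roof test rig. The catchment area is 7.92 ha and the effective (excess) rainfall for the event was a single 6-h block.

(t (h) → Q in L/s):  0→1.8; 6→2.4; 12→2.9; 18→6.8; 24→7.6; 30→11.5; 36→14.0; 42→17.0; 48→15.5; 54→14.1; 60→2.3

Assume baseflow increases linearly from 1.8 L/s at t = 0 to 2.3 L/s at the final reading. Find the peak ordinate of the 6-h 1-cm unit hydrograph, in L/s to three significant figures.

Direct runoff: 0.00, 0.55, 1.00, 4.85, 5.60, 9.45, 11.90, 14.85, 13.30, 11.85, 0.00 L/s; ΣQ_DR = 73.35 L/s, peak = 14.85 L/s.
Runoff depth d = ΣQ_DR·Δt / A = 73.35 × 21600 / (7.92 ha) = 20.00 mm.
The 1-cm UH is the DRH scaled by (10 mm)/d, so U_p = 14.85 × 10/20.00 = 7.42 L/s.

U_p ≈ 7.42 L/s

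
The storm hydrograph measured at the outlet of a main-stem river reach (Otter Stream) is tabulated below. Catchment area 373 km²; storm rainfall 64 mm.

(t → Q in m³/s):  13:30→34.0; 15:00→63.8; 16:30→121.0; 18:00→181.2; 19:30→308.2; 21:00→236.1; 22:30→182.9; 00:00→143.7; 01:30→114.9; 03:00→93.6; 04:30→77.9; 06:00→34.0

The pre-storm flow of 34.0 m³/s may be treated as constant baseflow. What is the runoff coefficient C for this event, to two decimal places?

C ≈ 0.27

ΣQ_DR = 1183 m³/s; V = ΣQ_DR·Δt = 6.390 × 10^6 m³.
Runoff depth d = V / A = 17.13 mm.
C = d / P = 17.13 / 64 = 0.27.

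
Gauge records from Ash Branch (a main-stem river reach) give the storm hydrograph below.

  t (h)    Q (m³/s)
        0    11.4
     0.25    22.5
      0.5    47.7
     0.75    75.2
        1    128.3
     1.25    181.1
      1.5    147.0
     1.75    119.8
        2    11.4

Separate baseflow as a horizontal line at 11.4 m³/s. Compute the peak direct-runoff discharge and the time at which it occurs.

Subtracting baseflow gives direct-runoff ordinates: 0.0, 11.1, 36.3, 63.8, 116.9, 169.7, 135.6, 108.4, 0.0 m³/s.
The maximum is 169.7 m³/s, occurring at the reading for t = 1.25 h.

Q_p = 169.7 m³/s at t = 1.25 h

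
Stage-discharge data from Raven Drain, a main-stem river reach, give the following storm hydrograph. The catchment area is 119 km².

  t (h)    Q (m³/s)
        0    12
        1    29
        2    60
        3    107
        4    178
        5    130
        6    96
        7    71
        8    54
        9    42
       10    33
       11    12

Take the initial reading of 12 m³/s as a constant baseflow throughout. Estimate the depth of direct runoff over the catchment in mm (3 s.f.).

Direct runoff: 0.0, 17.0, 48.0, 95.0, 166.0, 118.0, 84.0, 59.0, 42.0, 30.0, 21.0, 0.0 m³/s; ΣQ_DR = 680.0 m³/s.
V = ΣQ_DR · Δt = 680.0 × 3600 s = 2.448 × 10^6 m³.
Over A = 119 km², depth = V / A = 20.6 mm.

d ≈ 20.6 mm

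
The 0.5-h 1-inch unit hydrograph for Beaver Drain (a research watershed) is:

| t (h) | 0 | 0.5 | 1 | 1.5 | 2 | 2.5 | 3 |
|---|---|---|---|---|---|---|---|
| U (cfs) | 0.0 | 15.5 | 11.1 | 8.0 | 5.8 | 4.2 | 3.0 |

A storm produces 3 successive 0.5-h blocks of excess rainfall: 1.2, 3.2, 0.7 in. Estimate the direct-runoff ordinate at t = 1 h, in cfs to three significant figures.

By discrete convolution, Q_j = Σ (P_i / 1 in) · U_{j−i}.
At t = 1 h (j=2): Q = (1.2/1)·11.1 + (3.2/1)·15.5 + (0.7/1)·0.0 = 62.9 cfs.

Q ≈ 62.9 cfs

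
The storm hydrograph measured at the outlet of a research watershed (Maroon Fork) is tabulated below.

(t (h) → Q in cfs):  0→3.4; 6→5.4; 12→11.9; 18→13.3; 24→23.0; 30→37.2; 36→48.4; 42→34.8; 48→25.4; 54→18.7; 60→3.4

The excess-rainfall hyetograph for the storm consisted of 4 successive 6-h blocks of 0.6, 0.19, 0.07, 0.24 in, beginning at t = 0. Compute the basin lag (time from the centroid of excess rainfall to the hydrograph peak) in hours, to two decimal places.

Centroid of excess rainfall: t_c = Σ P_i·t̄_i / ΣP_i = 8.7273 h (block centres at 3, 9, 15, 21 h).
Hydrograph peak occurs at t = 36 h, so basin lag t_L = 36 − 8.7273 = 27.27 h.

t_L ≈ 27.27 h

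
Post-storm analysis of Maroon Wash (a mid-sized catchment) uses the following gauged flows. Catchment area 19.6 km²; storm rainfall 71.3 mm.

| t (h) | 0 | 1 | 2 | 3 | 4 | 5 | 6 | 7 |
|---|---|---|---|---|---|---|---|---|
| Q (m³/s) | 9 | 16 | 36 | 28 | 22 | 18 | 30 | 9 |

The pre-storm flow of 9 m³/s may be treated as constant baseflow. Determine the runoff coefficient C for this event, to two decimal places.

ΣQ_DR = 96.00 m³/s; V = ΣQ_DR·Δt = 3.456 × 10^5 m³.
Runoff depth d = V / A = 17.63 mm.
C = d / P = 17.63 / 71.3 = 0.25.

C ≈ 0.25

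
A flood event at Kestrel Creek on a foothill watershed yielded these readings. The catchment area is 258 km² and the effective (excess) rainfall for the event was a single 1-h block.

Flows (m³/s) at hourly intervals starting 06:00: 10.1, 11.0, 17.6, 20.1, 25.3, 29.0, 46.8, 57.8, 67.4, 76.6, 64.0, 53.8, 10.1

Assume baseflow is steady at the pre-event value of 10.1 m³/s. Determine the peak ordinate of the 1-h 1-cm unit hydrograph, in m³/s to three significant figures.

U_p ≈ 133 m³/s

Direct runoff: 0.0, 0.9, 7.5, 10.0, 15.2, 18.9, 36.7, 47.7, 57.3, 66.5, 53.9, 43.7, 0.0 m³/s; ΣQ_DR = 358.3 m³/s, peak = 66.5 m³/s.
Runoff depth d = ΣQ_DR·Δt / A = 358.3 × 3600 / (258 km²) = 5.000 mm.
The 1-cm UH is the DRH scaled by (10 mm)/d, so U_p = 66.5 × 10/5.000 = 133 m³/s.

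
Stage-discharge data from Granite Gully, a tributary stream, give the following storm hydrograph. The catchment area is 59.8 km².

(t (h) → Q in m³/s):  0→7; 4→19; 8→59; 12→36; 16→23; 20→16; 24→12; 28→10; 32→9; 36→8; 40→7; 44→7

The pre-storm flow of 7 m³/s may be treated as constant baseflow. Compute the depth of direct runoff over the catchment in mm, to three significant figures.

d ≈ 31.1 mm

Direct runoff: 0.0, 12.0, 52.0, 29.0, 16.0, 9.0, 5.0, 3.0, 2.0, 1.0, 0.0, 0.0 m³/s; ΣQ_DR = 129.0 m³/s.
V = ΣQ_DR · Δt = 129.0 × 14400 s = 1.858 × 10^6 m³.
Over A = 59.8 km², depth = V / A = 31.1 mm.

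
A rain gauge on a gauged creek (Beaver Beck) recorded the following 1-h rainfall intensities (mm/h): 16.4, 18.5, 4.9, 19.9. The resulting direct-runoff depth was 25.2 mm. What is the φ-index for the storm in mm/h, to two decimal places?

φ ≈ 9.87 mm/h

Only the 3 blocks with intensity above φ contribute runoff: 16.4, 18.5, 19.9 mm/h.
Σ(I−φ)·Δt = d  ⇒  (16.4+18.5+19.9 − 3φ)·1 = 25.2
φ = (54.80 − 25.2/1) / 3 = 9.87 mm/h.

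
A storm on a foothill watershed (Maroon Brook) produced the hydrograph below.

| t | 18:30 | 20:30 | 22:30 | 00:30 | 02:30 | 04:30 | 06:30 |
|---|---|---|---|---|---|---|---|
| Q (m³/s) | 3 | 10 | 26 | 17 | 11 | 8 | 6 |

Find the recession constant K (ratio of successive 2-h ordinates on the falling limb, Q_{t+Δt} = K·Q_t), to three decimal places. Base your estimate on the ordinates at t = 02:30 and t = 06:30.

K ≈ 0.739

Using the recession-limb readings at t = 02:30 and t = 06:30: Q falls from 11 to 6 m³/s over 2 intervals.
K = (Q₂/Q₁)^(1/2) = (6/11)^(1/2) = 0.739.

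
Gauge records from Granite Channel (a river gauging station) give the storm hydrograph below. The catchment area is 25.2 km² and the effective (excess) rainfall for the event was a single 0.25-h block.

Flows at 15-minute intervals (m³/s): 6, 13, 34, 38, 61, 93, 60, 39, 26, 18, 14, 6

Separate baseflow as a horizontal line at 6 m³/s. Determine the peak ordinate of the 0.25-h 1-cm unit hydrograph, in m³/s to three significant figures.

U_p ≈ 72.5 m³/s

Direct runoff: 0.0, 7.0, 28.0, 32.0, 55.0, 87.0, 54.0, 33.0, 20.0, 12.0, 8.0, 0.0 m³/s; ΣQ_DR = 336.0 m³/s, peak = 87.0 m³/s.
Runoff depth d = ΣQ_DR·Δt / A = 336.0 × 900 / (25.2 km²) = 12.00 mm.
The 1-cm UH is the DRH scaled by (10 mm)/d, so U_p = 87.0 × 10/12.00 = 72.5 m³/s.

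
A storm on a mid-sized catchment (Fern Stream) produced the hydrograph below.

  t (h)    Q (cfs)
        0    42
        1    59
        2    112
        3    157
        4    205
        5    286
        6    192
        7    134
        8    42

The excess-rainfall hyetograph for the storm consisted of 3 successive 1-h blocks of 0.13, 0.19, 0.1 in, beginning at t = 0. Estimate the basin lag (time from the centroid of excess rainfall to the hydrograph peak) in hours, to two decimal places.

Centroid of excess rainfall: t_c = Σ P_i·t̄_i / ΣP_i = 1.4286 h (block centres at 0.5, 1.5, 2.5 h).
Hydrograph peak occurs at t = 5 h, so basin lag t_L = 5 − 1.4286 = 3.57 h.

t_L ≈ 3.57 h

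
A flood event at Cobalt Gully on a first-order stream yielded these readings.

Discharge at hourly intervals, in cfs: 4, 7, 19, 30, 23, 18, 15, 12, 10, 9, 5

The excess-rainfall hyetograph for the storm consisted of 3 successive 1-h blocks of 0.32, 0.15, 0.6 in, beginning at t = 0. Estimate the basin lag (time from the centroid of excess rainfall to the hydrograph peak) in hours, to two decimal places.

Centroid of excess rainfall: t_c = Σ P_i·t̄_i / ΣP_i = 1.7617 h (block centres at 0.5, 1.5, 2.5 h).
Hydrograph peak occurs at t = 3 h, so basin lag t_L = 3 − 1.7617 = 1.24 h.

t_L ≈ 1.24 h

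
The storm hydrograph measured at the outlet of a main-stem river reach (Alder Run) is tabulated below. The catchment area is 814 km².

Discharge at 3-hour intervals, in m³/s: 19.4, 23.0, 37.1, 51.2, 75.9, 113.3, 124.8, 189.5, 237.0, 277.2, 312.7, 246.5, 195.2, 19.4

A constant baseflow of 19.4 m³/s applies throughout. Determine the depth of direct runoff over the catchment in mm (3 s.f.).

d ≈ 21.9 mm

Direct runoff: 0.0, 3.6, 17.7, 31.8, 56.5, 93.9, 105.4, 170.1, 217.6, 257.8, 293.3, 227.1, 175.8, 0.0 m³/s; ΣQ_DR = 1651 m³/s.
V = ΣQ_DR · Δt = 1651 × 10800 s = 1.783 × 10^7 m³.
Over A = 814 km², depth = V / A = 21.9 mm.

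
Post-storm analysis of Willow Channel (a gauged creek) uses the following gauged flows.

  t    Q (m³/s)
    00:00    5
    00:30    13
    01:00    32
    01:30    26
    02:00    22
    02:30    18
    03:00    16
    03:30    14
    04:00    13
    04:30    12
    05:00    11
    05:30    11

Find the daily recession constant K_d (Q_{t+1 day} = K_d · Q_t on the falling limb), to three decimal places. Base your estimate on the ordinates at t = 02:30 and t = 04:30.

K_d ≈ 0.008

Between t = 02:30 and t = 04:30 the flow falls from 18 to 12 m³/s over 4×0.5 h = 2 h.
Per-interval ratio K = (12/18)^(1/4) = 0.9036; K_d = K^(24/0.5) = 0.008.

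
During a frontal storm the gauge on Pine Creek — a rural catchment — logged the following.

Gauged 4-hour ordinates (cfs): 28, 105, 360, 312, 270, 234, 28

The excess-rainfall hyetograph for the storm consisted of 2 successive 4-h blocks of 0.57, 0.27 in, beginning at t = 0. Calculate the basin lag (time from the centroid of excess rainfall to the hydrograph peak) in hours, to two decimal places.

Centroid of excess rainfall: t_c = Σ P_i·t̄_i / ΣP_i = 3.2857 h (block centres at 2, 6 h).
Hydrograph peak occurs at t = 8 h, so basin lag t_L = 8 − 3.2857 = 4.71 h.

t_L ≈ 4.71 h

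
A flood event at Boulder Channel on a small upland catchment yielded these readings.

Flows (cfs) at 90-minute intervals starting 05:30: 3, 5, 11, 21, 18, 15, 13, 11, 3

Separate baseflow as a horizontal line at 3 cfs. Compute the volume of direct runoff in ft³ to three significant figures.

V ≈ 3.94 × 10^5 ft³

Direct-runoff ordinates (Q − Q_b): 0.0, 2.0, 8.0, 18.0, 15.0, 12.0, 10.0, 8.0, 0.0 cfs.
ΣQ_DR = 73.00 cfs.
With Δt = 1.5 h = 5400 s, V = ΣQ_DR · Δt = 73.00 × 5400 = 3.94 × 10^5 ft³.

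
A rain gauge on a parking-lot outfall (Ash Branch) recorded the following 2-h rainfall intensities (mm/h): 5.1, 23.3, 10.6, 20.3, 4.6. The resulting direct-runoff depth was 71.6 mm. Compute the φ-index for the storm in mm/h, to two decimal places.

Only the 3 blocks with intensity above φ contribute runoff: 23.3, 10.6, 20.3 mm/h.
Σ(I−φ)·Δt = d  ⇒  (23.3+10.6+20.3 − 3φ)·2 = 71.6
φ = (54.20 − 71.6/2) / 3 = 6.13 mm/h.

φ ≈ 6.13 mm/h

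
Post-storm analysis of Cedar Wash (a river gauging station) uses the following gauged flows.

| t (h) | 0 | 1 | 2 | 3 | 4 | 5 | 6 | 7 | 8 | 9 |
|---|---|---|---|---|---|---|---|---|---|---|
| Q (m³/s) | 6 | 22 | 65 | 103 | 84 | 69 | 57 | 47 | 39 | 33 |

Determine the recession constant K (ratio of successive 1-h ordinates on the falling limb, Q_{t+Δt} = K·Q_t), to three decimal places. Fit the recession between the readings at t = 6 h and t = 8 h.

K ≈ 0.827

Using the recession-limb readings at t = 6 h and t = 8 h: Q falls from 57 to 39 m³/s over 2 intervals.
K = (Q₂/Q₁)^(1/2) = (39/57)^(1/2) = 0.827.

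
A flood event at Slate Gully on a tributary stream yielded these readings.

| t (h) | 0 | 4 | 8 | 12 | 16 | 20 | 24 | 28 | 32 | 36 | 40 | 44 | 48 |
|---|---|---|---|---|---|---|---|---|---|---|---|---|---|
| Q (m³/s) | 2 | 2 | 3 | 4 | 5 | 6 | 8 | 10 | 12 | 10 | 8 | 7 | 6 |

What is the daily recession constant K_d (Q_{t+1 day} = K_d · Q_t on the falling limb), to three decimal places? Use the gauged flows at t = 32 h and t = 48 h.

K_d ≈ 0.354

Between t = 32 h and t = 48 h the flow falls from 12 to 6 m³/s over 4×4 h = 16 h.
Per-interval ratio K = (6/12)^(1/4) = 0.8409; K_d = K^(24/4) = 0.354.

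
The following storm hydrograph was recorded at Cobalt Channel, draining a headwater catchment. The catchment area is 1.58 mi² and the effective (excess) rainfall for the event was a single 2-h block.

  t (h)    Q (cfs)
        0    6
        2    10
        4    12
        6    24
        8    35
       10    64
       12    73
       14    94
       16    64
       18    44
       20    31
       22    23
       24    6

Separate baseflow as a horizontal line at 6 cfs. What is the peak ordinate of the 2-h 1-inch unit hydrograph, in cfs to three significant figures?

U_p ≈ 110 cfs

Direct runoff: 0.0, 4.0, 6.0, 18.0, 29.0, 58.0, 67.0, 88.0, 58.0, 38.0, 25.0, 17.0, 0.0 cfs; ΣQ_DR = 408.0 cfs, peak = 88.0 cfs.
Runoff depth d = ΣQ_DR·Δt / A = 408.0 × 7200 / (1.58 mi²) = 0.8003 in.
The 1-inch UH is the DRH scaled by (1 in)/d, so U_p = 88.0 × 1/0.8003 = 110 cfs.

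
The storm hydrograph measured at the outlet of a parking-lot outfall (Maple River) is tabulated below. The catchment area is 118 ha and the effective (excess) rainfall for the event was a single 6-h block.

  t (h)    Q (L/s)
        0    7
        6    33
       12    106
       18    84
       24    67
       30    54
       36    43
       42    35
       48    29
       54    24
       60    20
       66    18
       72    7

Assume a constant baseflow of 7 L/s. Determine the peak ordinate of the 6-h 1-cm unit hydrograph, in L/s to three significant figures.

Direct runoff: 0.0, 26.0, 99.0, 77.0, 60.0, 47.0, 36.0, 28.0, 22.0, 17.0, 13.0, 11.0, 0.0 L/s; ΣQ_DR = 436.0 L/s, peak = 99.0 L/s.
Runoff depth d = ΣQ_DR·Δt / A = 436.0 × 21600 / (118 ha) = 7.981 mm.
The 1-cm UH is the DRH scaled by (10 mm)/d, so U_p = 99.0 × 10/7.981 = 124 L/s.

U_p ≈ 124 L/s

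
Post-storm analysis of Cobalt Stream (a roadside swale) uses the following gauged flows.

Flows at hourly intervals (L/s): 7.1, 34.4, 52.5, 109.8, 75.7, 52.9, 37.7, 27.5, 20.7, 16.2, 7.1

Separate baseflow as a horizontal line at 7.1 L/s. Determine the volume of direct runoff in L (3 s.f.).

V ≈ 1.31 × 10^6 L

Direct-runoff ordinates (Q − Q_b): 0.0, 27.3, 45.4, 102.7, 68.6, 45.8, 30.6, 20.4, 13.6, 9.1, 0.0 L/s.
ΣQ_DR = 363.5 L/s.
With Δt = 1 h = 3600 s, V = ΣQ_DR · Δt = 363.5 × 3600 = 1.31 × 10^6 L.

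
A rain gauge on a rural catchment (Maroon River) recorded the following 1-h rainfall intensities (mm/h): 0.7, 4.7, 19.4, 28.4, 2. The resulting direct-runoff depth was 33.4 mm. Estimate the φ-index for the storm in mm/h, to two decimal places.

φ ≈ 7.20 mm/h

Only the 2 blocks with intensity above φ contribute runoff: 19.4, 28.4 mm/h.
Σ(I−φ)·Δt = d  ⇒  (19.4+28.4 − 2φ)·1 = 33.4
φ = (47.80 − 33.4/1) / 2 = 7.20 mm/h.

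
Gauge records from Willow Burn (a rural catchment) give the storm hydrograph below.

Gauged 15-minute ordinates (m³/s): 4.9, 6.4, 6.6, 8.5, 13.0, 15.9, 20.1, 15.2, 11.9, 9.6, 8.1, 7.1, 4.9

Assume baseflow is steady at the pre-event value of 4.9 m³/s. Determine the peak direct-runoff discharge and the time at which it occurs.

Subtracting baseflow gives direct-runoff ordinates: 0.0, 1.5, 1.7, 3.6, 8.1, 11.0, 15.2, 10.3, 7.0, 4.7, 3.2, 2.2, 0.0 m³/s.
The maximum is 15.2 m³/s, occurring at the reading for t = 1.5 h.

Q_p = 15.2 m³/s at t = 1.5 h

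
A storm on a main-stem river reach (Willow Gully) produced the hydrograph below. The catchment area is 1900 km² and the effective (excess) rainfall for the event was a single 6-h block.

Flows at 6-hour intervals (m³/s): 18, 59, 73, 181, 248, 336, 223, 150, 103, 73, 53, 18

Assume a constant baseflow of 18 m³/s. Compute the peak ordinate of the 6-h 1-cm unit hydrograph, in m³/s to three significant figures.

U_p ≈ 212 m³/s

Direct runoff: 0.0, 41.0, 55.0, 163.0, 230.0, 318.0, 205.0, 132.0, 85.0, 55.0, 35.0, 0.0 m³/s; ΣQ_DR = 1319 m³/s, peak = 318.0 m³/s.
Runoff depth d = ΣQ_DR·Δt / A = 1319 × 21600 / (1900 km²) = 14.99 mm.
The 1-cm UH is the DRH scaled by (10 mm)/d, so U_p = 318.0 × 10/14.99 = 212 m³/s.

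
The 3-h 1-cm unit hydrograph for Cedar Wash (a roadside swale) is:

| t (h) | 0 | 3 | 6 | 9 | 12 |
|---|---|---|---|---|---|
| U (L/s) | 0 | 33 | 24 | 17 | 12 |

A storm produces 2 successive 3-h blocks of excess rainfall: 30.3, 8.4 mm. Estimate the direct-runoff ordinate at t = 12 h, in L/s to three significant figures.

By discrete convolution, Q_j = Σ (P_i / 10 mm) · U_{j−i}.
At t = 12 h (j=4): Q = (30.3/10)·12 + (8.4/10)·17 = 50.6 L/s.

Q ≈ 50.6 L/s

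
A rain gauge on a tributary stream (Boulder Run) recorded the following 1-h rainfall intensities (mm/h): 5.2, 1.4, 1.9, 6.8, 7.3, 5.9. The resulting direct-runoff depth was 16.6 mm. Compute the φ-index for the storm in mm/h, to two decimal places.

Only the 4 blocks with intensity above φ contribute runoff: 5.2, 6.8, 7.3, 5.9 mm/h.
Σ(I−φ)·Δt = d  ⇒  (5.2+6.8+7.3+5.9 − 4φ)·1 = 16.6
φ = (25.20 − 16.6/1) / 4 = 2.15 mm/h.

φ ≈ 2.15 mm/h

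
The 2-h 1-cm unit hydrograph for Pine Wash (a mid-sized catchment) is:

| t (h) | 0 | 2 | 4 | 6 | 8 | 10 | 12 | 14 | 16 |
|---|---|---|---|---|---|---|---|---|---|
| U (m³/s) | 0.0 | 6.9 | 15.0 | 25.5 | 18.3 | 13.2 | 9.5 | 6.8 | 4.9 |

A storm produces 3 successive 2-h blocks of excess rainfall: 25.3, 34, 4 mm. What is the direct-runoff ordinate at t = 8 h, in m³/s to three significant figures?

By discrete convolution, Q_j = Σ (P_i / 10 mm) · U_{j−i}.
At t = 8 h (j=4): Q = (25.3/10)·18.3 + (34/10)·25.5 + (4/10)·15.0 = 139 m³/s.

Q ≈ 139 m³/s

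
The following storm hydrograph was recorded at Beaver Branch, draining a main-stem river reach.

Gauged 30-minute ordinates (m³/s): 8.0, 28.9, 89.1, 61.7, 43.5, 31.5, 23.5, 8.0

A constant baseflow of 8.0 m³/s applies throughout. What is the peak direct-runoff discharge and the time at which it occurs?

Subtracting baseflow gives direct-runoff ordinates: 0.0, 20.9, 81.1, 53.7, 35.5, 23.5, 15.5, 0.0 m³/s.
The maximum is 81.1 m³/s, occurring at the reading for t = 1 h.

Q_p = 81.1 m³/s at t = 1 h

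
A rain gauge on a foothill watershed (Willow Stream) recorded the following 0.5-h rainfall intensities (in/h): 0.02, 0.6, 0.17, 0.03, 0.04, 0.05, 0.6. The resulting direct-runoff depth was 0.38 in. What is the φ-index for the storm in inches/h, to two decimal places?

Only the 2 blocks with intensity above φ contribute runoff: 0.6, 0.6 in/h.
Σ(I−φ)·Δt = d  ⇒  (0.6+0.6 − 2φ)·0.5 = 0.38
φ = (1.200 − 0.38/0.5) / 2 = 0.22 in/h.

φ ≈ 0.22 in/h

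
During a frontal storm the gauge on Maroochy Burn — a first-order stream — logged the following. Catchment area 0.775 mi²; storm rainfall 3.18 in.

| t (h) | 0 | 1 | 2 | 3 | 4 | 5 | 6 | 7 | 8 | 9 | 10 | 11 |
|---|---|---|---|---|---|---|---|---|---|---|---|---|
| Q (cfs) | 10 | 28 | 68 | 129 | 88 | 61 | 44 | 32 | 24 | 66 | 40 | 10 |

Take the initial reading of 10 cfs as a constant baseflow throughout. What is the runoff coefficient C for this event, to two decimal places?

ΣQ_DR = 480.0 cfs; V = ΣQ_DR·Δt = 1.728 × 10^6 ft³.
Runoff depth d = V / A = 0.9597 in.
C = d / P = 0.9597 / 3.18 = 0.30.

C ≈ 0.30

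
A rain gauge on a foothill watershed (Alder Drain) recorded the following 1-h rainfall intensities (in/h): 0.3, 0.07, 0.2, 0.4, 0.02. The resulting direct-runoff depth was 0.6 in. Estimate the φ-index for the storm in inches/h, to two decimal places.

φ ≈ 0.10 in/h

Only the 3 blocks with intensity above φ contribute runoff: 0.3, 0.2, 0.4 in/h.
Σ(I−φ)·Δt = d  ⇒  (0.3+0.2+0.4 − 3φ)·1 = 0.6
φ = (0.9000 − 0.6/1) / 3 = 0.10 in/h.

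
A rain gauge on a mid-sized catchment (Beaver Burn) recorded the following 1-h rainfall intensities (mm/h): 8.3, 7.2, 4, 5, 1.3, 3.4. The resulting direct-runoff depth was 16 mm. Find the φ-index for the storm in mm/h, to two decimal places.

Only the 5 blocks with intensity above φ contribute runoff: 8.3, 7.2, 4, 5, 3.4 mm/h.
Σ(I−φ)·Δt = d  ⇒  (8.3+7.2+4+5+3.4 − 5φ)·1 = 16
φ = (27.90 − 16/1) / 5 = 2.38 mm/h.

φ ≈ 2.38 mm/h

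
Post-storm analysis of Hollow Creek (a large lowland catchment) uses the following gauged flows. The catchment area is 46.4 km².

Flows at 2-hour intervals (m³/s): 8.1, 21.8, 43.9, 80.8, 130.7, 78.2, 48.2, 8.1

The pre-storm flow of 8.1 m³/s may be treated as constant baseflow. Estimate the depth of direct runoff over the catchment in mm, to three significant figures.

Direct runoff: 0.0, 13.7, 35.8, 72.7, 122.6, 70.1, 40.1, 0.0 m³/s; ΣQ_DR = 355.0 m³/s.
V = ΣQ_DR · Δt = 355.0 × 7200 s = 2.556 × 10^6 m³.
Over A = 46.4 km², depth = V / A = 55.1 mm.

d ≈ 55.1 mm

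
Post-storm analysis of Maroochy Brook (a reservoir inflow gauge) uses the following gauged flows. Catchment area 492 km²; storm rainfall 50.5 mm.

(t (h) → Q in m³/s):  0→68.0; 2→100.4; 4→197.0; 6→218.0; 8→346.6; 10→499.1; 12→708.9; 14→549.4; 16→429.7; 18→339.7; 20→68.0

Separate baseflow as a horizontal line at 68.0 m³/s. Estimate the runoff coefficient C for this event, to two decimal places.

C ≈ 0.80

ΣQ_DR = 2777 m³/s; V = ΣQ_DR·Δt = 1.999 × 10^7 m³.
Runoff depth d = V / A = 40.64 mm.
C = d / P = 40.64 / 50.5 = 0.80.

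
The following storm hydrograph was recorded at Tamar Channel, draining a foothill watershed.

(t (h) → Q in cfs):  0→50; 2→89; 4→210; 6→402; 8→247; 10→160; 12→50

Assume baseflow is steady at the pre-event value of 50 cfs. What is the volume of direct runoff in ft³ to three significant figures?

Direct-runoff ordinates (Q − Q_b): 0.0, 39.0, 160.0, 352.0, 197.0, 110.0, 0.0 cfs.
ΣQ_DR = 858.0 cfs.
With Δt = 2 h = 7200 s, V = ΣQ_DR · Δt = 858.0 × 7200 = 6.18 × 10^6 ft³.

V ≈ 6.18 × 10^6 ft³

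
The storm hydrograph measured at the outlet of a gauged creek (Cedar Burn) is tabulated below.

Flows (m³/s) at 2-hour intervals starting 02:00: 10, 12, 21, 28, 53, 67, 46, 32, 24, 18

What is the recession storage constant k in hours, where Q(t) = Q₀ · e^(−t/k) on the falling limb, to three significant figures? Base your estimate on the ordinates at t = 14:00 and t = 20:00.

On the falling limb, Q drops from 46 to 18 m³/s between t = 14:00 and t = 20:00 (Δt = 6 h).
k = −Δt / ln(Q₂/Q₁) = −6 / ln(18/46) = 6.39 h.

k ≈ 6.39 h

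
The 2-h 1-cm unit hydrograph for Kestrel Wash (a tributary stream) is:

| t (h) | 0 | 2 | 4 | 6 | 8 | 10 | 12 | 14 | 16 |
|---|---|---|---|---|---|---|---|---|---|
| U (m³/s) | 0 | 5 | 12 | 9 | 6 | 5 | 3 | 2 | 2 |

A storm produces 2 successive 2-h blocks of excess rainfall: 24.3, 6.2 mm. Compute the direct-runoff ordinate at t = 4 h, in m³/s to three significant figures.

Q ≈ 32.3 m³/s

By discrete convolution, Q_j = Σ (P_i / 10 mm) · U_{j−i}.
At t = 4 h (j=2): Q = (24.3/10)·12 + (6.2/10)·5 = 32.3 m³/s.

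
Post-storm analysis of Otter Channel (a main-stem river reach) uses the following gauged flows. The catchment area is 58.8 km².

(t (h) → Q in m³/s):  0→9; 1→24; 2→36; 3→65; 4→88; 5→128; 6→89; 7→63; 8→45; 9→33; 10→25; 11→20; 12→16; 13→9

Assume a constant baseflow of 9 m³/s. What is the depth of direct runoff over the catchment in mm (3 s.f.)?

Direct runoff: 0.0, 15.0, 27.0, 56.0, 79.0, 119.0, 80.0, 54.0, 36.0, 24.0, 16.0, 11.0, 7.0, 0.0 m³/s; ΣQ_DR = 524.0 m³/s.
V = ΣQ_DR · Δt = 524.0 × 3600 s = 1.886 × 10^6 m³.
Over A = 58.8 km², depth = V / A = 32.1 mm.

d ≈ 32.1 mm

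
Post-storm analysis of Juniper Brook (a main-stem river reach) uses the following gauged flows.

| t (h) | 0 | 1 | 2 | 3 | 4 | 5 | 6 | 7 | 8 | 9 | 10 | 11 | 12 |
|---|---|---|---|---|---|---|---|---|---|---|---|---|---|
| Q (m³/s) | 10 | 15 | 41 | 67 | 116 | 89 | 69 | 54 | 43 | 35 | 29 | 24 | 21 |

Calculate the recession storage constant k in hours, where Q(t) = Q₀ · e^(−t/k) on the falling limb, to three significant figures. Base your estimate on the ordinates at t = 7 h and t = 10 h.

k ≈ 4.83 h

On the falling limb, Q drops from 54 to 29 m³/s between t = 7 h and t = 10 h (Δt = 3 h).
k = −Δt / ln(Q₂/Q₁) = −3 / ln(29/54) = 4.83 h.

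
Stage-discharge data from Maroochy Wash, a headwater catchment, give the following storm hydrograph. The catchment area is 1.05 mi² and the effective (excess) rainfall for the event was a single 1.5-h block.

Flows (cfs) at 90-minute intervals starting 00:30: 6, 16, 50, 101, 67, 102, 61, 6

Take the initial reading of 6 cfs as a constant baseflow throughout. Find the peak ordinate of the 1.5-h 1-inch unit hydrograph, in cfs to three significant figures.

Direct runoff: 0.0, 10.0, 44.0, 95.0, 61.0, 96.0, 55.0, 0.0 cfs; ΣQ_DR = 361.0 cfs, peak = 96.0 cfs.
Runoff depth d = ΣQ_DR·Δt / A = 361.0 × 5400 / (1.05 mi²) = 0.7991 in.
The 1-inch UH is the DRH scaled by (1 in)/d, so U_p = 96.0 × 1/0.7991 = 120 cfs.

U_p ≈ 120 cfs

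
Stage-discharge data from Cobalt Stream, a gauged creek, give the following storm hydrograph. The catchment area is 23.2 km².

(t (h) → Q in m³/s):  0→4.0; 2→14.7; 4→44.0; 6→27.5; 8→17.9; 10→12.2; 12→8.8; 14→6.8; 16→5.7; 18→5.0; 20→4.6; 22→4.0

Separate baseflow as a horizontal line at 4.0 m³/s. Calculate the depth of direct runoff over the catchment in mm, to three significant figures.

Direct runoff: 0.0, 10.7, 40.0, 23.5, 13.9, 8.2, 4.8, 2.8, 1.7, 1.0, 0.6, 0.0 m³/s; ΣQ_DR = 107.2 m³/s.
V = ΣQ_DR · Δt = 107.2 × 7200 s = 7.718 × 10^5 m³.
Over A = 23.2 km², depth = V / A = 33.3 mm.

d ≈ 33.3 mm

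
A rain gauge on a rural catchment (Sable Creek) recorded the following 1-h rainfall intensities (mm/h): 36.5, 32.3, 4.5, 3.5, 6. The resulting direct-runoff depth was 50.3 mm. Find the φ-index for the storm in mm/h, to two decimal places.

φ ≈ 9.25 mm/h

Only the 2 blocks with intensity above φ contribute runoff: 36.5, 32.3 mm/h.
Σ(I−φ)·Δt = d  ⇒  (36.5+32.3 − 2φ)·1 = 50.3
φ = (68.80 − 50.3/1) / 2 = 9.25 mm/h.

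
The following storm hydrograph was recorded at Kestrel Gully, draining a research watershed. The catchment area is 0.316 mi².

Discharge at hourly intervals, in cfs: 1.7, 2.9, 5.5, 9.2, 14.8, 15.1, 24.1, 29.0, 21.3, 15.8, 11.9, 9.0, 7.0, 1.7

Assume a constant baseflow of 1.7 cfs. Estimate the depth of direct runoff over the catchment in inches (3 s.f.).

Direct runoff: 0.0, 1.2, 3.8, 7.5, 13.1, 13.4, 22.4, 27.3, 19.6, 14.1, 10.2, 7.3, 5.3, 0.0 cfs; ΣQ_DR = 145.2 cfs.
V = ΣQ_DR · Δt = 145.2 × 3600 s = 5.227 × 10^5 ft³.
Over A = 0.316 mi², depth = V / A = 0.712 in.

d ≈ 0.712 in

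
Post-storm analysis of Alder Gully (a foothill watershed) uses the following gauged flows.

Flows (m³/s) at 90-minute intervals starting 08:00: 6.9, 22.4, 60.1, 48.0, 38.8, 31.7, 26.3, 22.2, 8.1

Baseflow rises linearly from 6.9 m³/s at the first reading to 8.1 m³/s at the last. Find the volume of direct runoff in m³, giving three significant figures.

V ≈ 1.06 × 10^6 m³

Direct-runoff ordinates (Q − Q_b): 0.00, 15.35, 52.90, 40.65, 31.30, 24.05, 18.50, 14.25, 0.00 m³/s.
ΣQ_DR = 197.0 m³/s.
With Δt = 1.5 h = 5400 s, V = ΣQ_DR · Δt = 197.0 × 5400 = 1.06 × 10^6 m³.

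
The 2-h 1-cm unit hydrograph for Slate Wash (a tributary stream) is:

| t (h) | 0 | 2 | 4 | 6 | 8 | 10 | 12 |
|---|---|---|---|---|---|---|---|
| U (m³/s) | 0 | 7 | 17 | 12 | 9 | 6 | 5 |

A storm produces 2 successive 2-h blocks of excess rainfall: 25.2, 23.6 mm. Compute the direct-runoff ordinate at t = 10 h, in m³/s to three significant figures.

By discrete convolution, Q_j = Σ (P_i / 10 mm) · U_{j−i}.
At t = 10 h (j=5): Q = (25.2/10)·6 + (23.6/10)·9 = 36.4 m³/s.

Q ≈ 36.4 m³/s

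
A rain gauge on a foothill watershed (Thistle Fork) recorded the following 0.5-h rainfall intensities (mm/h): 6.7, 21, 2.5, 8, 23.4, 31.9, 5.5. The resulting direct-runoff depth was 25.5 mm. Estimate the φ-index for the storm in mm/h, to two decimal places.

Only the 3 blocks with intensity above φ contribute runoff: 21, 23.4, 31.9 mm/h.
Σ(I−φ)·Δt = d  ⇒  (21+23.4+31.9 − 3φ)·0.5 = 25.5
φ = (76.30 − 25.5/0.5) / 3 = 8.43 mm/h.

φ ≈ 8.43 mm/h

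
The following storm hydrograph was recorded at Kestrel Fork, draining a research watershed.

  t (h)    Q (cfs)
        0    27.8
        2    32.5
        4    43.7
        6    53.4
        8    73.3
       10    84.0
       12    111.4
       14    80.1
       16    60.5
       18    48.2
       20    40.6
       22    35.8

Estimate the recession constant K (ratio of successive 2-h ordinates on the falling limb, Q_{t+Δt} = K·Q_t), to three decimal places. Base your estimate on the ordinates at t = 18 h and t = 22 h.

Using the recession-limb readings at t = 18 h and t = 22 h: Q falls from 48.2 to 35.8 cfs over 2 intervals.
K = (Q₂/Q₁)^(1/2) = (35.8/48.2)^(1/2) = 0.862.

K ≈ 0.862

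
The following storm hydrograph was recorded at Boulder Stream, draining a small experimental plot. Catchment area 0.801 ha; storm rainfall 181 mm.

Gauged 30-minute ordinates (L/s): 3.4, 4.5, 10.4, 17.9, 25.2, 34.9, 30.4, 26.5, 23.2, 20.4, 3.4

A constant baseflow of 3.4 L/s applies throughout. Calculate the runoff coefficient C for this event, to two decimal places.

C ≈ 0.20

ΣQ_DR = 162.8 L/s; V = ΣQ_DR·Δt = 2.930 × 10^5 L.
Runoff depth d = V / A = 36.58 mm.
C = d / P = 36.58 / 181 = 0.20.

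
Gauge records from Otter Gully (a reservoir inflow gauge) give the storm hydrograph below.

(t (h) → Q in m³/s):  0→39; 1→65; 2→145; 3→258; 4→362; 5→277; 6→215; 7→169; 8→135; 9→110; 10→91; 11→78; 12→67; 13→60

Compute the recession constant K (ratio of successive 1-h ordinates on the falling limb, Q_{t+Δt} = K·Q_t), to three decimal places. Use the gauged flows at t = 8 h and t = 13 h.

Using the recession-limb readings at t = 8 h and t = 13 h: Q falls from 135 to 60 m³/s over 5 intervals.
K = (Q₂/Q₁)^(1/5) = (60/135)^(1/5) = 0.850.

K ≈ 0.850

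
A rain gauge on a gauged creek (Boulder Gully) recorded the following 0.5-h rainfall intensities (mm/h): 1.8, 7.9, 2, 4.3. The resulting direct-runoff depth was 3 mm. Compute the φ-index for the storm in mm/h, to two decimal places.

Only the 2 blocks with intensity above φ contribute runoff: 7.9, 4.3 mm/h.
Σ(I−φ)·Δt = d  ⇒  (7.9+4.3 − 2φ)·0.5 = 3
φ = (12.20 − 3/0.5) / 2 = 3.10 mm/h.

φ ≈ 3.10 mm/h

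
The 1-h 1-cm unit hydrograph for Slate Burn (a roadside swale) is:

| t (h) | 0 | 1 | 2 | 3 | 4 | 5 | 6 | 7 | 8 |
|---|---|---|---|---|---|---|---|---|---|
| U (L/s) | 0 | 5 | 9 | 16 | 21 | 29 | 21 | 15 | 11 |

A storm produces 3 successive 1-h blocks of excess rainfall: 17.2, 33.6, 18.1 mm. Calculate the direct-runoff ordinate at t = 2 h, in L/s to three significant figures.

Q ≈ 32.3 L/s

By discrete convolution, Q_j = Σ (P_i / 10 mm) · U_{j−i}.
At t = 2 h (j=2): Q = (17.2/10)·9 + (33.6/10)·5 + (18.1/10)·0 = 32.3 L/s.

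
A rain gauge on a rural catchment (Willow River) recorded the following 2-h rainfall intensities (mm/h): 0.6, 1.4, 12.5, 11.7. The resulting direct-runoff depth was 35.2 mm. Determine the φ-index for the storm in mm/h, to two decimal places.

φ ≈ 3.30 mm/h

Only the 2 blocks with intensity above φ contribute runoff: 12.5, 11.7 mm/h.
Σ(I−φ)·Δt = d  ⇒  (12.5+11.7 − 2φ)·2 = 35.2
φ = (24.20 − 35.2/2) / 2 = 3.30 mm/h.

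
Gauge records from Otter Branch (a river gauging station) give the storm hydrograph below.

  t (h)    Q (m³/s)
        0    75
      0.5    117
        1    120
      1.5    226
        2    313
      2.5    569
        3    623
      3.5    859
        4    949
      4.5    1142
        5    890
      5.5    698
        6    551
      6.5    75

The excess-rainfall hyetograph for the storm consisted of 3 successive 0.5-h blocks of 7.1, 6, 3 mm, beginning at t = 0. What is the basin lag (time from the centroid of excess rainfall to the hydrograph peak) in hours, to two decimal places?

Centroid of excess rainfall: t_c = Σ P_i·t̄_i / ΣP_i = 0.6227 h (block centres at 0.25, 0.75, 1.25 h).
Hydrograph peak occurs at t = 4.5 h, so basin lag t_L = 4.5 − 0.6227 = 3.88 h.

t_L ≈ 3.88 h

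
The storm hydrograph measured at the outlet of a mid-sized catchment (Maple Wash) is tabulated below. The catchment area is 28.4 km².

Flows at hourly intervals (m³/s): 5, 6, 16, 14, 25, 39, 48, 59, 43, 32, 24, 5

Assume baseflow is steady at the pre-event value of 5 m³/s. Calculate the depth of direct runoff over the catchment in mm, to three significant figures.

Direct runoff: 0.0, 1.0, 11.0, 9.0, 20.0, 34.0, 43.0, 54.0, 38.0, 27.0, 19.0, 0.0 m³/s; ΣQ_DR = 256.0 m³/s.
V = ΣQ_DR · Δt = 256.0 × 3600 s = 9.216 × 10^5 m³.
Over A = 28.4 km², depth = V / A = 32.5 mm.

d ≈ 32.5 mm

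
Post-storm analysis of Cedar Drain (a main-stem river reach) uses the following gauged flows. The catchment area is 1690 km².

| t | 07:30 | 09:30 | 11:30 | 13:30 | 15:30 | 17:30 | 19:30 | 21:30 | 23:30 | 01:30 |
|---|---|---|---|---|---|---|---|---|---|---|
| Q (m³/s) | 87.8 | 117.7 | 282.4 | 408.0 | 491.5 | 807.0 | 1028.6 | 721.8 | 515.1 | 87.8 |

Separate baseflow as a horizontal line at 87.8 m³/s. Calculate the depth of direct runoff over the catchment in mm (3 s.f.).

Direct runoff: 0.0, 29.9, 194.6, 320.2, 403.7, 719.2, 940.8, 634.0, 427.3, 0.0 m³/s; ΣQ_DR = 3670 m³/s.
V = ΣQ_DR · Δt = 3670 × 7200 s = 2.642 × 10^7 m³.
Over A = 1690 km², depth = V / A = 15.6 mm.

d ≈ 15.6 mm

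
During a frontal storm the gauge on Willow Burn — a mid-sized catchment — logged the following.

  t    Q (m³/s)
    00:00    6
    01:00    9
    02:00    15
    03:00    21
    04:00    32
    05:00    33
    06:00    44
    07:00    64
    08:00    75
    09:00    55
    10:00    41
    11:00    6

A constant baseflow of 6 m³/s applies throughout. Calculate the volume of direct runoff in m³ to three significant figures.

V ≈ 1.18 × 10^6 m³

Direct-runoff ordinates (Q − Q_b): 0.0, 3.0, 9.0, 15.0, 26.0, 27.0, 38.0, 58.0, 69.0, 49.0, 35.0, 0.0 m³/s.
ΣQ_DR = 329.0 m³/s.
With Δt = 1 h = 3600 s, V = ΣQ_DR · Δt = 329.0 × 3600 = 1.18 × 10^6 m³.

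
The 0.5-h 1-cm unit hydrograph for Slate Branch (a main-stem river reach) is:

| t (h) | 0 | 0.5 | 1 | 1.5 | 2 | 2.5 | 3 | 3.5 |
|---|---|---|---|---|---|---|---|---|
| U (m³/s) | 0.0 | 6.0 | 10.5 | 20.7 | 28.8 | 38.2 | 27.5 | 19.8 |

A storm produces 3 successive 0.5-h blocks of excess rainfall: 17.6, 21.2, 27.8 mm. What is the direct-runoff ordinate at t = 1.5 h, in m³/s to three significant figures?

Q ≈ 75.4 m³/s

By discrete convolution, Q_j = Σ (P_i / 10 mm) · U_{j−i}.
At t = 1.5 h (j=3): Q = (17.6/10)·20.7 + (21.2/10)·10.5 + (27.8/10)·6.0 = 75.4 m³/s.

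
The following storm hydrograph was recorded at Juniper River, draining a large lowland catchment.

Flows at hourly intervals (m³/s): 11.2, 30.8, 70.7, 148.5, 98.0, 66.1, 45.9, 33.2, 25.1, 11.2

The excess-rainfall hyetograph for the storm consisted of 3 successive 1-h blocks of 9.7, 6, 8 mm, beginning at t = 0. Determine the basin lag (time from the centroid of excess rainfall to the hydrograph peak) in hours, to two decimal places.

t_L ≈ 1.57 h

Centroid of excess rainfall: t_c = Σ P_i·t̄_i / ΣP_i = 1.4283 h (block centres at 0.5, 1.5, 2.5 h).
Hydrograph peak occurs at t = 3 h, so basin lag t_L = 3 − 1.4283 = 1.57 h.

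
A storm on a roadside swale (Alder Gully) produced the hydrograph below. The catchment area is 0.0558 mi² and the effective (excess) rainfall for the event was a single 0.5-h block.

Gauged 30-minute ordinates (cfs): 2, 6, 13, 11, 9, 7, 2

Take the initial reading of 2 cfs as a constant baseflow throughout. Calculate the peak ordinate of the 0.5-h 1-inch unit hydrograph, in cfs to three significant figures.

Direct runoff: 0.0, 4.0, 11.0, 9.0, 7.0, 5.0, 0.0 cfs; ΣQ_DR = 36.00 cfs, peak = 11.0 cfs.
Runoff depth d = ΣQ_DR·Δt / A = 36.00 × 1800 / (0.0558 mi²) = 0.4999 in.
The 1-inch UH is the DRH scaled by (1 in)/d, so U_p = 11.0 × 1/0.4999 = 22.0 cfs.

U_p ≈ 22.0 cfs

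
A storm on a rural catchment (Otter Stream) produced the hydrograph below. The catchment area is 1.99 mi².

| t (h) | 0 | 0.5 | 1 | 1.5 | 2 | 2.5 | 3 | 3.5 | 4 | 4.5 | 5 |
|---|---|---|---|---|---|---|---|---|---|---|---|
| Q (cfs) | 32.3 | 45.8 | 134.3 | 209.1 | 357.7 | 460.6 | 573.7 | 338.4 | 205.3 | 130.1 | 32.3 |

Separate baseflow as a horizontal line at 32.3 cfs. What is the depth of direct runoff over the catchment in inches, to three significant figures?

Direct runoff: 0.0, 13.5, 102.0, 176.8, 325.4, 428.3, 541.4, 306.1, 173.0, 97.8, 0.0 cfs; ΣQ_DR = 2164 cfs.
V = ΣQ_DR · Δt = 2164 × 1800 s = 3.896 × 10^6 ft³.
Over A = 1.99 mi², depth = V / A = 0.843 in.

d ≈ 0.843 in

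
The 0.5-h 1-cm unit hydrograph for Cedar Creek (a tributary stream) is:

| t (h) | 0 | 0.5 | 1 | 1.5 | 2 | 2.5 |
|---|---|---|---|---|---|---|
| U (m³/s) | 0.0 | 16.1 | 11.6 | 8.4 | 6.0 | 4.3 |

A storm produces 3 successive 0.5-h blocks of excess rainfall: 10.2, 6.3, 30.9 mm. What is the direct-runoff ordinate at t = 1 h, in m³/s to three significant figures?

Q ≈ 22.0 m³/s

By discrete convolution, Q_j = Σ (P_i / 10 mm) · U_{j−i}.
At t = 1 h (j=2): Q = (10.2/10)·11.6 + (6.3/10)·16.1 + (30.9/10)·0.0 = 22.0 m³/s.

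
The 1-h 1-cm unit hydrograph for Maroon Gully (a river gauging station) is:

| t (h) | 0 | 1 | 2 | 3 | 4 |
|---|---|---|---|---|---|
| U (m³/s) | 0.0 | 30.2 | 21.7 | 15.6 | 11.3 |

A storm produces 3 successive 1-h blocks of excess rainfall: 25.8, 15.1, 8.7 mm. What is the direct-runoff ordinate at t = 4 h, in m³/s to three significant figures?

By discrete convolution, Q_j = Σ (P_i / 10 mm) · U_{j−i}.
At t = 4 h (j=4): Q = (25.8/10)·11.3 + (15.1/10)·15.6 + (8.7/10)·21.7 = 71.6 m³/s.

Q ≈ 71.6 m³/s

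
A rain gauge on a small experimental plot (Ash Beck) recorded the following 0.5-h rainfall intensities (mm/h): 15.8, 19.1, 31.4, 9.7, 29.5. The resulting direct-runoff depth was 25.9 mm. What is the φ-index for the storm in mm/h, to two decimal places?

Only the 4 blocks with intensity above φ contribute runoff: 15.8, 19.1, 31.4, 29.5 mm/h.
Σ(I−φ)·Δt = d  ⇒  (15.8+19.1+31.4+29.5 − 4φ)·0.5 = 25.9
φ = (95.80 − 25.9/0.5) / 4 = 11.00 mm/h.

φ ≈ 11.00 mm/h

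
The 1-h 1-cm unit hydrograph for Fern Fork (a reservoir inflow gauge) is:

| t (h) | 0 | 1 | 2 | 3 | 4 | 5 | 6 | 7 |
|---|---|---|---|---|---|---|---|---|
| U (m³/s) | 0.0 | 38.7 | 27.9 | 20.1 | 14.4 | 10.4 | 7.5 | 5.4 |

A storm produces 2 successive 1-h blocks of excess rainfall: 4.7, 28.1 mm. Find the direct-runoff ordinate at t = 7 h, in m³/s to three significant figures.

By discrete convolution, Q_j = Σ (P_i / 10 mm) · U_{j−i}.
At t = 7 h (j=7): Q = (4.7/10)·5.4 + (28.1/10)·7.5 = 23.6 m³/s.

Q ≈ 23.6 m³/s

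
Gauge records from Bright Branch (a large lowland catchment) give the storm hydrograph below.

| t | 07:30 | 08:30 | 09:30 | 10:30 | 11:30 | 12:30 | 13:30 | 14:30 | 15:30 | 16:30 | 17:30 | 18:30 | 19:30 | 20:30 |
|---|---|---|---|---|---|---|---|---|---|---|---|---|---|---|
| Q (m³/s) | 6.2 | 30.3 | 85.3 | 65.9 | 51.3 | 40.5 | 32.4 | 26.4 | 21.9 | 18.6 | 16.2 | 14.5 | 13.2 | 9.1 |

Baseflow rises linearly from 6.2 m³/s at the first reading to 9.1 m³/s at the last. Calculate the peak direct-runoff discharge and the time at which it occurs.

Subtracting baseflow gives direct-runoff ordinates: 0.00, 23.88, 78.65, 59.03, 44.21, 33.18, 24.86, 18.64, 13.92, 10.39, 7.77, 5.85, 4.32, 0.00 m³/s.
The maximum is 78.65 m³/s, occurring at the reading for t = 09:30.

Q_p = 78.65 m³/s at t = 09:30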